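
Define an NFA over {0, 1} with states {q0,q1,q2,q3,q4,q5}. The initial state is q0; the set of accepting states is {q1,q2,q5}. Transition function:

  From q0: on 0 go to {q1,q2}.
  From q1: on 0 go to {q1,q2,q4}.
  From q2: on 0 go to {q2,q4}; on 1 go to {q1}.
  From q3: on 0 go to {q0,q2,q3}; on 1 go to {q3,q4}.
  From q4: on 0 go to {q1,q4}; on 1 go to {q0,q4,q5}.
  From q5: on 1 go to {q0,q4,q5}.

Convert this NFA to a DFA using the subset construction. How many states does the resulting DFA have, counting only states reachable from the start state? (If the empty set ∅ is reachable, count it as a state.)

Start state of the DFA: {q0}.
{q0} --0--> {q1,q2}  [new]
{q0} --1--> ∅  [new]
{q1,q2} --0--> {q1,q2,q4}  [new]
{q1,q2} --1--> {q1}  [new]
∅ --0--> ∅  [seen]
∅ --1--> ∅  [seen]
{q1,q2,q4} --0--> {q1,q2,q4}  [seen]
{q1,q2,q4} --1--> {q0,q1,q4,q5}  [new]
{q1} --0--> {q1,q2,q4}  [seen]
{q1} --1--> ∅  [seen]
{q0,q1,q4,q5} --0--> {q1,q2,q4}  [seen]
{q0,q1,q4,q5} --1--> {q0,q4,q5}  [new]
{q0,q4,q5} --0--> {q1,q2,q4}  [seen]
{q0,q4,q5} --1--> {q0,q4,q5}  [seen]
Reachable DFA states: {q0}, {q1,q2}, ∅, {q1,q2,q4}, {q1}, {q0,q1,q4,q5}, {q0,q4,q5}.

7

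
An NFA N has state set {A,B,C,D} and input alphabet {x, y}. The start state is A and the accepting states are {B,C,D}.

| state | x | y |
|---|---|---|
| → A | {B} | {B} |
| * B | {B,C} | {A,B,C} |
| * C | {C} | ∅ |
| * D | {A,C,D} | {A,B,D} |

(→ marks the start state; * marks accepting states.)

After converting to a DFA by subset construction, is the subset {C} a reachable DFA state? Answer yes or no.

no

Start state of the DFA: {A}.
{A} --x--> {B}  [new]
{A} --y--> {B}  [seen]
{B} --x--> {B,C}  [new]
{B} --y--> {A,B,C}  [new]
{B,C} --x--> {B,C}  [seen]
{B,C} --y--> {A,B,C}  [seen]
{A,B,C} --x--> {B,C}  [seen]
{A,B,C} --y--> {A,B,C}  [seen]
Reachable DFA states: {A}, {B}, {B,C}, {A,B,C}.
{C} is not among them.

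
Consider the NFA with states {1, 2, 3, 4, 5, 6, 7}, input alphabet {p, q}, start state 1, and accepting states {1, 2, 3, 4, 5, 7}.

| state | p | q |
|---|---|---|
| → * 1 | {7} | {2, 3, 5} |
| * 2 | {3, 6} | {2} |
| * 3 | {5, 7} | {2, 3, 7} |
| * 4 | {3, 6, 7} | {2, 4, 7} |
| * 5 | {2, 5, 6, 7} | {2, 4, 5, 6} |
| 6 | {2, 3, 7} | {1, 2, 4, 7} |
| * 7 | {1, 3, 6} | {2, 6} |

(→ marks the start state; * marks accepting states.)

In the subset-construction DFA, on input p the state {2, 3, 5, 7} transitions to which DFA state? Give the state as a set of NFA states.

{1, 2, 3, 5, 6, 7}

δ(2,p) = {3, 6}; δ(3,p) = {5, 7}; δ(5,p) = {2, 5, 6, 7}; δ(7,p) = {1, 3, 6}.
Union: {1, 2, 3, 5, 6, 7}.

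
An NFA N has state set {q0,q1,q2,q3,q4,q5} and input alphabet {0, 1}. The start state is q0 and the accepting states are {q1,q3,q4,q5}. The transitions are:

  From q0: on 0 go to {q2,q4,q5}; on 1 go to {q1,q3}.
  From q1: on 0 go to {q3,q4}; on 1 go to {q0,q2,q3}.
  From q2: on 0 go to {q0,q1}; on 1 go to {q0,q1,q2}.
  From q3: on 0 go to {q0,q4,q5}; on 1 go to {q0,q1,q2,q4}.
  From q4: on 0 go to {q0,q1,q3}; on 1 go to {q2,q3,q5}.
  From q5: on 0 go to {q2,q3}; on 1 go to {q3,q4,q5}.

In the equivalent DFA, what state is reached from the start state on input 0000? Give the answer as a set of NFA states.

{q0,q1,q2,q3,q4,q5}

Start: {q0}.
δ(q0,0) = {q2,q4,q5}.
Union: {q2,q4,q5}.
After 0: {q2,q4,q5}.
δ(q2,0) = {q0,q1}; δ(q4,0) = {q0,q1,q3}; δ(q5,0) = {q2,q3}.
Union: {q0,q1,q2,q3}.
After 0: {q0,q1,q2,q3}.
δ(q0,0) = {q2,q4,q5}; δ(q1,0) = {q3,q4}; δ(q2,0) = {q0,q1}; δ(q3,0) = {q0,q4,q5}.
Union: {q0,q1,q2,q3,q4,q5}.
After 0: {q0,q1,q2,q3,q4,q5}.
δ(q0,0) = {q2,q4,q5}; δ(q1,0) = {q3,q4}; δ(q2,0) = {q0,q1}; δ(q3,0) = {q0,q4,q5}; δ(q4,0) = {q0,q1,q3}; δ(q5,0) = {q2,q3}.
Union: {q0,q1,q2,q3,q4,q5}.
After 0: {q0,q1,q2,q3,q4,q5}.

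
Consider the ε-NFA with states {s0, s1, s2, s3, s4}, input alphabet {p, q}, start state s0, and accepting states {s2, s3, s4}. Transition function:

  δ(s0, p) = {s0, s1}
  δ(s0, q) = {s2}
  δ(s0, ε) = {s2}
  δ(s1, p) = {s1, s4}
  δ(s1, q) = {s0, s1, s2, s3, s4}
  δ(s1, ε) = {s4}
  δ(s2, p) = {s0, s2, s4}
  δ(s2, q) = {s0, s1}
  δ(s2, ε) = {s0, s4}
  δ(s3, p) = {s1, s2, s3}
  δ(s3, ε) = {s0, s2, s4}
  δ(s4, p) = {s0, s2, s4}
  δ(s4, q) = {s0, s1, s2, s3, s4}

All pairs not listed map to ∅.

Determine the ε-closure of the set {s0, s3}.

{s0, s2, s3, s4}

Begin with {s0, s3}.
s0 →ε {s2}; add s2.
s2 →ε {s0, s4}; add s4.
ε-closure = {s0, s2, s3, s4}.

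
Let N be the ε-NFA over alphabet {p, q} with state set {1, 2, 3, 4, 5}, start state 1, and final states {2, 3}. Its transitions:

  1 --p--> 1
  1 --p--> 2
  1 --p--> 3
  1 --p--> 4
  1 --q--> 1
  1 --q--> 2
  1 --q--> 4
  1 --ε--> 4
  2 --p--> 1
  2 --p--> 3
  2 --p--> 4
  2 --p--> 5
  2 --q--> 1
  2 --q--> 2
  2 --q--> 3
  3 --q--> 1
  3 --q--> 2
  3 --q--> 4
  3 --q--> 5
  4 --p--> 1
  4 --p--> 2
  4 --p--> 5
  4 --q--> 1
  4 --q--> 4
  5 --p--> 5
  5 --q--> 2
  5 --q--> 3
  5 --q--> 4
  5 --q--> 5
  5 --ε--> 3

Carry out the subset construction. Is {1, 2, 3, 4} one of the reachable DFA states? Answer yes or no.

Start state of the DFA: {1, 4} (ε-closure of the NFA start).
{1, 4} --p--> {1, 2, 3, 4, 5}  [new]
{1, 4} --q--> {1, 2, 4}  [new]
{1, 2, 3, 4, 5} --p--> {1, 2, 3, 4, 5}  [seen]
{1, 2, 3, 4, 5} --q--> {1, 2, 3, 4, 5}  [seen]
{1, 2, 4} --p--> {1, 2, 3, 4, 5}  [seen]
{1, 2, 4} --q--> {1, 2, 3, 4}  [new]
{1, 2, 3, 4} --p--> {1, 2, 3, 4, 5}  [seen]
{1, 2, 3, 4} --q--> {1, 2, 3, 4, 5}  [seen]
Reachable DFA states: {1, 4}, {1, 2, 3, 4, 5}, {1, 2, 4}, {1, 2, 3, 4}.
{1, 2, 3, 4} is among them.

yes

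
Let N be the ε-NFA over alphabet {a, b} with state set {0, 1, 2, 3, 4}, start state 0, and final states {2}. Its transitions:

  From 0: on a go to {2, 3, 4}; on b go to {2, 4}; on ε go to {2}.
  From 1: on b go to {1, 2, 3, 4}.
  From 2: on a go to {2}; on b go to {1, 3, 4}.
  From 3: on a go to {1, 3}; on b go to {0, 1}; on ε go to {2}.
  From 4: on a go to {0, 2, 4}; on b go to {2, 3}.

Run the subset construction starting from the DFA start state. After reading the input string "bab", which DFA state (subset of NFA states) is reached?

Start: {0, 2}.
δ(0,b) = {2, 4}; δ(2,b) = {1, 3, 4}.
Union: {1, 2, 3, 4}.
After b: {1, 2, 3, 4}.
δ(1,a) = ∅; δ(2,a) = {2}; δ(3,a) = {1, 3}; δ(4,a) = {0, 2, 4}.
Union: {0, 1, 2, 3, 4}.
After a: {0, 1, 2, 3, 4}.
δ(0,b) = {2, 4}; δ(1,b) = {1, 2, 3, 4}; δ(2,b) = {1, 3, 4}; δ(3,b) = {0, 1}; δ(4,b) = {2, 3}.
Union: {0, 1, 2, 3, 4}.
After b: {0, 1, 2, 3, 4}.

{0, 1, 2, 3, 4}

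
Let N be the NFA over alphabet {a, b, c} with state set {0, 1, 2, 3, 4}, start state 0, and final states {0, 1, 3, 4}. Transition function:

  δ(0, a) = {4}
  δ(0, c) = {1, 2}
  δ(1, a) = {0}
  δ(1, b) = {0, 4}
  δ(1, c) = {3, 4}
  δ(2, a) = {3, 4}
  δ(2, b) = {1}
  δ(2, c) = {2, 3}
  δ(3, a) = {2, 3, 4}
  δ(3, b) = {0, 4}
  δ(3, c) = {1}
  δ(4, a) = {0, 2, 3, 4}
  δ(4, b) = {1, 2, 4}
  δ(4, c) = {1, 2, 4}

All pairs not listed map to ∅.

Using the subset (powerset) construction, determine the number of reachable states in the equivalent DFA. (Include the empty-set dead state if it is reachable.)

Start state of the DFA: {0}.
{0} --a--> {4}  [new]
{0} --b--> ∅  [new]
{0} --c--> {1, 2}  [new]
{4} --a--> {0, 2, 3, 4}  [new]
{4} --b--> {1, 2, 4}  [new]
{4} --c--> {1, 2, 4}  [seen]
∅ --a--> ∅  [seen]
∅ --b--> ∅  [seen]
∅ --c--> ∅  [seen]
{1, 2} --a--> {0, 3, 4}  [new]
{1, 2} --b--> {0, 1, 4}  [new]
{1, 2} --c--> {2, 3, 4}  [new]
{0, 2, 3, 4} --a--> {0, 2, 3, 4}  [seen]
{0, 2, 3, 4} --b--> {0, 1, 2, 4}  [new]
{0, 2, 3, 4} --c--> {1, 2, 3, 4}  [new]
{1, 2, 4} --a--> {0, 2, 3, 4}  [seen]
{1, 2, 4} --b--> {0, 1, 2, 4}  [seen]
{1, 2, 4} --c--> {1, 2, 3, 4}  [seen]
{0, 3, 4} --a--> {0, 2, 3, 4}  [seen]
{0, 3, 4} --b--> {0, 1, 2, 4}  [seen]
{0, 3, 4} --c--> {1, 2, 4}  [seen]
{0, 1, 4} --a--> {0, 2, 3, 4}  [seen]
{0, 1, 4} --b--> {0, 1, 2, 4}  [seen]
{0, 1, 4} --c--> {1, 2, 3, 4}  [seen]
{2, 3, 4} --a--> {0, 2, 3, 4}  [seen]
{2, 3, 4} --b--> {0, 1, 2, 4}  [seen]
{2, 3, 4} --c--> {1, 2, 3, 4}  [seen]
{0, 1, 2, 4} --a--> {0, 2, 3, 4}  [seen]
{0, 1, 2, 4} --b--> {0, 1, 2, 4}  [seen]
{0, 1, 2, 4} --c--> {1, 2, 3, 4}  [seen]
{1, 2, 3, 4} --a--> {0, 2, 3, 4}  [seen]
{1, 2, 3, 4} --b--> {0, 1, 2, 4}  [seen]
{1, 2, 3, 4} --c--> {1, 2, 3, 4}  [seen]
Reachable DFA states: {0}, {4}, ∅, {1, 2}, {0, 2, 3, 4}, {1, 2, 4}, {0, 3, 4}, {0, 1, 4}, {2, 3, 4}, {0, 1, 2, 4}, {1, 2, 3, 4}.

11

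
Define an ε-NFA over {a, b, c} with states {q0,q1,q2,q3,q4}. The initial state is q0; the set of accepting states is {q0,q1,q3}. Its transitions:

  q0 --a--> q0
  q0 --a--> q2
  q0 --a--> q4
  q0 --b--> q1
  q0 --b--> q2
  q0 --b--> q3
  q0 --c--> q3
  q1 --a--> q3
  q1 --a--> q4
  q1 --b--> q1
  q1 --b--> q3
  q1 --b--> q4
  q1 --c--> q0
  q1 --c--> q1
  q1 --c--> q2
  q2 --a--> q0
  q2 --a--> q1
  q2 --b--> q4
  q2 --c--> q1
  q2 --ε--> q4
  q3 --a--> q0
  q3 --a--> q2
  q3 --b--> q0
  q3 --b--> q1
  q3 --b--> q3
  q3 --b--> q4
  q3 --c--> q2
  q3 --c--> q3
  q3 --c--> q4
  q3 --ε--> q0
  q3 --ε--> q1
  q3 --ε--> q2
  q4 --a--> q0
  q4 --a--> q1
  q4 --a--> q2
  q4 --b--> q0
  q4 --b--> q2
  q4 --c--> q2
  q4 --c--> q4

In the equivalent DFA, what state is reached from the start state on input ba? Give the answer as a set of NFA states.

Start: {q0}.
δ(q0,b) = {q1,q2,q3}.
Union: {q1,q2,q3}.
ε-closure gives {q0,q1,q2,q3,q4}.
After b: {q0,q1,q2,q3,q4}.
δ(q0,a) = {q0,q2,q4}; δ(q1,a) = {q3,q4}; δ(q2,a) = {q0,q1}; δ(q3,a) = {q0,q2}; δ(q4,a) = {q0,q1,q2}.
Union: {q0,q1,q2,q3,q4}.
After a: {q0,q1,q2,q3,q4}.

{q0,q1,q2,q3,q4}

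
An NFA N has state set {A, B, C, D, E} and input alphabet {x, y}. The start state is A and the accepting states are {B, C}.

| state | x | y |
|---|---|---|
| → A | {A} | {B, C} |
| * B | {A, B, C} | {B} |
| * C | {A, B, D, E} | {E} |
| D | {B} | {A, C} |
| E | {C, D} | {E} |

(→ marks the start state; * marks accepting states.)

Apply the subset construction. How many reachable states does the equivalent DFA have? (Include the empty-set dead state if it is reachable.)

Start state of the DFA: {A}.
{A} --x--> {A}  [seen]
{A} --y--> {B, C}  [new]
{B, C} --x--> {A, B, C, D, E}  [new]
{B, C} --y--> {B, E}  [new]
{A, B, C, D, E} --x--> {A, B, C, D, E}  [seen]
{A, B, C, D, E} --y--> {A, B, C, E}  [new]
{B, E} --x--> {A, B, C, D}  [new]
{B, E} --y--> {B, E}  [seen]
{A, B, C, E} --x--> {A, B, C, D, E}  [seen]
{A, B, C, E} --y--> {B, C, E}  [new]
{A, B, C, D} --x--> {A, B, C, D, E}  [seen]
{A, B, C, D} --y--> {A, B, C, E}  [seen]
{B, C, E} --x--> {A, B, C, D, E}  [seen]
{B, C, E} --y--> {B, E}  [seen]
Reachable DFA states: {A}, {B, C}, {A, B, C, D, E}, {B, E}, {A, B, C, E}, {A, B, C, D}, {B, C, E}.

7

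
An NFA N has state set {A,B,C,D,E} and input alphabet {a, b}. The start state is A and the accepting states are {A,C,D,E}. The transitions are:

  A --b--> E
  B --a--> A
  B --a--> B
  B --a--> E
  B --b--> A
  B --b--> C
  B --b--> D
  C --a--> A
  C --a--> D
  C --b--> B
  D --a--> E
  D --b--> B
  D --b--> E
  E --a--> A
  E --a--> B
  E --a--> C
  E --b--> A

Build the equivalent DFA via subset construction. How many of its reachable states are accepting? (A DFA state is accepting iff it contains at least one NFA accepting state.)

Start state of the DFA: {A}.
{A} --a--> ∅  [new]
{A} --b--> {E}  [new]
∅ --a--> ∅  [seen]
∅ --b--> ∅  [seen]
{E} --a--> {A,B,C}  [new]
{E} --b--> {A}  [seen]
{A,B,C} --a--> {A,B,D,E}  [new]
{A,B,C} --b--> {A,B,C,D,E}  [new]
{A,B,D,E} --a--> {A,B,C,E}  [new]
{A,B,D,E} --b--> {A,B,C,D,E}  [seen]
{A,B,C,D,E} --a--> {A,B,C,D,E}  [seen]
{A,B,C,D,E} --b--> {A,B,C,D,E}  [seen]
{A,B,C,E} --a--> {A,B,C,D,E}  [seen]
{A,B,C,E} --b--> {A,B,C,D,E}  [seen]
Reachable DFA states: {A}, ∅, {E}, {A,B,C}, {A,B,D,E}, {A,B,C,D,E}, {A,B,C,E}.
Accepting DFA states (contain an NFA accepting state): {A}, {E}, {A,B,C}, {A,B,D,E}, {A,B,C,D,E}, {A,B,C,E}.

6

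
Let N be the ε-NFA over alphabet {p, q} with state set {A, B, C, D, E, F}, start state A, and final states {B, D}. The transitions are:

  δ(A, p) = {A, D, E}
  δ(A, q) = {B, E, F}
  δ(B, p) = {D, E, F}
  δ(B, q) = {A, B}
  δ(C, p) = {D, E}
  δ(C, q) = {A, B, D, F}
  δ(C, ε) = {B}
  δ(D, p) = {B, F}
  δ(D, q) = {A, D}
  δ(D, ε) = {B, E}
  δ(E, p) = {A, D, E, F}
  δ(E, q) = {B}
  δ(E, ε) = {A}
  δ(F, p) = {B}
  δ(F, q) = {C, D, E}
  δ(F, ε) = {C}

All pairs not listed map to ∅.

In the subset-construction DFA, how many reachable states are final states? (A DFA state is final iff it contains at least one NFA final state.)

Start state of the DFA: {A} (ε-closure of the NFA start).
{A} --p--> {A, B, D, E}  [new]
{A} --q--> {A, B, C, E, F}  [new]
{A, B, D, E} --p--> {A, B, C, D, E, F}  [new]
{A, B, D, E} --q--> {A, B, C, D, E, F}  [seen]
{A, B, C, E, F} --p--> {A, B, C, D, E, F}  [seen]
{A, B, C, E, F} --q--> {A, B, C, D, E, F}  [seen]
{A, B, C, D, E, F} --p--> {A, B, C, D, E, F}  [seen]
{A, B, C, D, E, F} --q--> {A, B, C, D, E, F}  [seen]
Reachable DFA states: {A}, {A, B, D, E}, {A, B, C, E, F}, {A, B, C, D, E, F}.
Accepting DFA states (contain an NFA accepting state): {A, B, D, E}, {A, B, C, E, F}, {A, B, C, D, E, F}.

3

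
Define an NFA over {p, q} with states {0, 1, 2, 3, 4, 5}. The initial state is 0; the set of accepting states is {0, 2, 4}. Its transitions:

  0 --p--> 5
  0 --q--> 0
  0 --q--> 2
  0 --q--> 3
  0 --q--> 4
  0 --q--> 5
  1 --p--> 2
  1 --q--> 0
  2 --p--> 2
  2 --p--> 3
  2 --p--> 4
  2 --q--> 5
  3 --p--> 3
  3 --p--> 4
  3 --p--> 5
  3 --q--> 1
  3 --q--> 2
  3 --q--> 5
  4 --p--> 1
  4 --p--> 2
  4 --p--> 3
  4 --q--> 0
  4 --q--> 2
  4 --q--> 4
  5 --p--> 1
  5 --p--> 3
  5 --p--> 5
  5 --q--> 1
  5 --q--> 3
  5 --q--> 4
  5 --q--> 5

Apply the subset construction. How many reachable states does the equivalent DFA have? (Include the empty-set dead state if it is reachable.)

Start state of the DFA: {0}.
{0} --p--> {5}  [new]
{0} --q--> {0, 2, 3, 4, 5}  [new]
{5} --p--> {1, 3, 5}  [new]
{5} --q--> {1, 3, 4, 5}  [new]
{0, 2, 3, 4, 5} --p--> {1, 2, 3, 4, 5}  [new]
{0, 2, 3, 4, 5} --q--> {0, 1, 2, 3, 4, 5}  [new]
{1, 3, 5} --p--> {1, 2, 3, 4, 5}  [seen]
{1, 3, 5} --q--> {0, 1, 2, 3, 4, 5}  [seen]
{1, 3, 4, 5} --p--> {1, 2, 3, 4, 5}  [seen]
{1, 3, 4, 5} --q--> {0, 1, 2, 3, 4, 5}  [seen]
{1, 2, 3, 4, 5} --p--> {1, 2, 3, 4, 5}  [seen]
{1, 2, 3, 4, 5} --q--> {0, 1, 2, 3, 4, 5}  [seen]
{0, 1, 2, 3, 4, 5} --p--> {1, 2, 3, 4, 5}  [seen]
{0, 1, 2, 3, 4, 5} --q--> {0, 1, 2, 3, 4, 5}  [seen]
Reachable DFA states: {0}, {5}, {0, 2, 3, 4, 5}, {1, 3, 5}, {1, 3, 4, 5}, {1, 2, 3, 4, 5}, {0, 1, 2, 3, 4, 5}.

7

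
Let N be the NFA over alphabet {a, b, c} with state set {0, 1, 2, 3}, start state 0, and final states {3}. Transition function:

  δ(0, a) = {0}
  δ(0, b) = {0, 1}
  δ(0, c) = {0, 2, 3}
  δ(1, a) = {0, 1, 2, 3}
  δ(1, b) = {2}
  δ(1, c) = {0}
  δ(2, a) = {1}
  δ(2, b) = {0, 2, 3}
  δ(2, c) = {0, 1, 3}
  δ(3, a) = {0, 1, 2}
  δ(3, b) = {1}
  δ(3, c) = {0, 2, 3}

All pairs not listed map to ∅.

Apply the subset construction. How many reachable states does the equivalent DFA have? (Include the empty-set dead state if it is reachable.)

Start state of the DFA: {0}.
{0} --a--> {0}  [seen]
{0} --b--> {0, 1}  [new]
{0} --c--> {0, 2, 3}  [new]
{0, 1} --a--> {0, 1, 2, 3}  [new]
{0, 1} --b--> {0, 1, 2}  [new]
{0, 1} --c--> {0, 2, 3}  [seen]
{0, 2, 3} --a--> {0, 1, 2}  [seen]
{0, 2, 3} --b--> {0, 1, 2, 3}  [seen]
{0, 2, 3} --c--> {0, 1, 2, 3}  [seen]
{0, 1, 2, 3} --a--> {0, 1, 2, 3}  [seen]
{0, 1, 2, 3} --b--> {0, 1, 2, 3}  [seen]
{0, 1, 2, 3} --c--> {0, 1, 2, 3}  [seen]
{0, 1, 2} --a--> {0, 1, 2, 3}  [seen]
{0, 1, 2} --b--> {0, 1, 2, 3}  [seen]
{0, 1, 2} --c--> {0, 1, 2, 3}  [seen]
Reachable DFA states: {0}, {0, 1}, {0, 2, 3}, {0, 1, 2, 3}, {0, 1, 2}.

5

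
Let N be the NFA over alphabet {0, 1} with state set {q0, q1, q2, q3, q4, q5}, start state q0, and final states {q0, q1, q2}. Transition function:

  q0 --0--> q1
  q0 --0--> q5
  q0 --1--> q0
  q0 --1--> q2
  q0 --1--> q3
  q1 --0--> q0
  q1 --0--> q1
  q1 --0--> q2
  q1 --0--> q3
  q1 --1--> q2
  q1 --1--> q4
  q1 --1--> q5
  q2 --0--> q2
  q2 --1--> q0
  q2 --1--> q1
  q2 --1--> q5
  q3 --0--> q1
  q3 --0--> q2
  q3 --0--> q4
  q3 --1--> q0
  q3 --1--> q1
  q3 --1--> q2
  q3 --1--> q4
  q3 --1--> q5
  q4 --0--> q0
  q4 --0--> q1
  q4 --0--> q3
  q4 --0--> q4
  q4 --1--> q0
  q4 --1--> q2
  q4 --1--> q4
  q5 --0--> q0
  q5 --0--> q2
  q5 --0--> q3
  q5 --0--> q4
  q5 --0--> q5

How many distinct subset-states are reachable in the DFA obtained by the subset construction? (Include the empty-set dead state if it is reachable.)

Start state of the DFA: {q0}.
{q0} --0--> {q1, q5}  [new]
{q0} --1--> {q0, q2, q3}  [new]
{q1, q5} --0--> {q0, q1, q2, q3, q4, q5}  [new]
{q1, q5} --1--> {q2, q4, q5}  [new]
{q0, q2, q3} --0--> {q1, q2, q4, q5}  [new]
{q0, q2, q3} --1--> {q0, q1, q2, q3, q4, q5}  [seen]
{q0, q1, q2, q3, q4, q5} --0--> {q0, q1, q2, q3, q4, q5}  [seen]
{q0, q1, q2, q3, q4, q5} --1--> {q0, q1, q2, q3, q4, q5}  [seen]
{q2, q4, q5} --0--> {q0, q1, q2, q3, q4, q5}  [seen]
{q2, q4, q5} --1--> {q0, q1, q2, q4, q5}  [new]
{q1, q2, q4, q5} --0--> {q0, q1, q2, q3, q4, q5}  [seen]
{q1, q2, q4, q5} --1--> {q0, q1, q2, q4, q5}  [seen]
{q0, q1, q2, q4, q5} --0--> {q0, q1, q2, q3, q4, q5}  [seen]
{q0, q1, q2, q4, q5} --1--> {q0, q1, q2, q3, q4, q5}  [seen]
Reachable DFA states: {q0}, {q1, q5}, {q0, q2, q3}, {q0, q1, q2, q3, q4, q5}, {q2, q4, q5}, {q1, q2, q4, q5}, {q0, q1, q2, q4, q5}.

7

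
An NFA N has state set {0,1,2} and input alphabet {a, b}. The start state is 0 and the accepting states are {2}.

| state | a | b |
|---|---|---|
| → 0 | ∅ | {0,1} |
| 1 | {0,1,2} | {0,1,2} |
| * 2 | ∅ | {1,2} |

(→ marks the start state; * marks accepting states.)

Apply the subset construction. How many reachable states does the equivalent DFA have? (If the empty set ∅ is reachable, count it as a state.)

4

Start state of the DFA: {0}.
{0} --a--> ∅  [new]
{0} --b--> {0,1}  [new]
∅ --a--> ∅  [seen]
∅ --b--> ∅  [seen]
{0,1} --a--> {0,1,2}  [new]
{0,1} --b--> {0,1,2}  [seen]
{0,1,2} --a--> {0,1,2}  [seen]
{0,1,2} --b--> {0,1,2}  [seen]
Reachable DFA states: {0}, ∅, {0,1}, {0,1,2}.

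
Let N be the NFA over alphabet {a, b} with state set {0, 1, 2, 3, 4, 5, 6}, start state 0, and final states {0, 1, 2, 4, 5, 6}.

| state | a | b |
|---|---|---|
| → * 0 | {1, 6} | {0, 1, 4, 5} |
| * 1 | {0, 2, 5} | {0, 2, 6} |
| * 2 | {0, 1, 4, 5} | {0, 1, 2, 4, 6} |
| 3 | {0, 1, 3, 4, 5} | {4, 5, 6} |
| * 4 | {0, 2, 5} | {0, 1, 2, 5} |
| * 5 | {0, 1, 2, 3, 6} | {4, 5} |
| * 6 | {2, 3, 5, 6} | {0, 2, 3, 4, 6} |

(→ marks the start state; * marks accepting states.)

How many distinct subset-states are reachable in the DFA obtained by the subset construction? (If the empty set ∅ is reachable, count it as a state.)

Start state of the DFA: {0}.
{0} --a--> {1, 6}  [new]
{0} --b--> {0, 1, 4, 5}  [new]
{1, 6} --a--> {0, 2, 3, 5, 6}  [new]
{1, 6} --b--> {0, 2, 3, 4, 6}  [new]
{0, 1, 4, 5} --a--> {0, 1, 2, 3, 5, 6}  [new]
{0, 1, 4, 5} --b--> {0, 1, 2, 4, 5, 6}  [new]
{0, 2, 3, 5, 6} --a--> {0, 1, 2, 3, 4, 5, 6}  [new]
{0, 2, 3, 5, 6} --b--> {0, 1, 2, 3, 4, 5, 6}  [seen]
{0, 2, 3, 4, 6} --a--> {0, 1, 2, 3, 4, 5, 6}  [seen]
{0, 2, 3, 4, 6} --b--> {0, 1, 2, 3, 4, 5, 6}  [seen]
{0, 1, 2, 3, 5, 6} --a--> {0, 1, 2, 3, 4, 5, 6}  [seen]
{0, 1, 2, 3, 5, 6} --b--> {0, 1, 2, 3, 4, 5, 6}  [seen]
{0, 1, 2, 4, 5, 6} --a--> {0, 1, 2, 3, 4, 5, 6}  [seen]
{0, 1, 2, 4, 5, 6} --b--> {0, 1, 2, 3, 4, 5, 6}  [seen]
{0, 1, 2, 3, 4, 5, 6} --a--> {0, 1, 2, 3, 4, 5, 6}  [seen]
{0, 1, 2, 3, 4, 5, 6} --b--> {0, 1, 2, 3, 4, 5, 6}  [seen]
Reachable DFA states: {0}, {1, 6}, {0, 1, 4, 5}, {0, 2, 3, 5, 6}, {0, 2, 3, 4, 6}, {0, 1, 2, 3, 5, 6}, {0, 1, 2, 4, 5, 6}, {0, 1, 2, 3, 4, 5, 6}.

8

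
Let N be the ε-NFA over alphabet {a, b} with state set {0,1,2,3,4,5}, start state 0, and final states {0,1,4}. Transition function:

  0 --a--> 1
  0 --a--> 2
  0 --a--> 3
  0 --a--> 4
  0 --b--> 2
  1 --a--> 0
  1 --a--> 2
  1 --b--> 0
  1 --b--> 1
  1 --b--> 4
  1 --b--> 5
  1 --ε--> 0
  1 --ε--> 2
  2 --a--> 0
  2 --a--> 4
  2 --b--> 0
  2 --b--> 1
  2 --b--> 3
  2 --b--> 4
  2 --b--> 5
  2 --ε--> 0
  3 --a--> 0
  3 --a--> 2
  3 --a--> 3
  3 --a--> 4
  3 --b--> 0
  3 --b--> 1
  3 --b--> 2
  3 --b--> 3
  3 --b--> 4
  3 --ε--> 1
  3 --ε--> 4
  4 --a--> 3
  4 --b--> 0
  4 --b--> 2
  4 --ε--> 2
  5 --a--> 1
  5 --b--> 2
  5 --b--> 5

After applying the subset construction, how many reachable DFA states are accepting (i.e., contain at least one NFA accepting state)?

Start state of the DFA: {0} (ε-closure of the NFA start).
{0} --a--> {0,1,2,3,4}  [new]
{0} --b--> {0,2}  [new]
{0,1,2,3,4} --a--> {0,1,2,3,4}  [seen]
{0,1,2,3,4} --b--> {0,1,2,3,4,5}  [new]
{0,2} --a--> {0,1,2,3,4}  [seen]
{0,2} --b--> {0,1,2,3,4,5}  [seen]
{0,1,2,3,4,5} --a--> {0,1,2,3,4}  [seen]
{0,1,2,3,4,5} --b--> {0,1,2,3,4,5}  [seen]
Reachable DFA states: {0}, {0,1,2,3,4}, {0,2}, {0,1,2,3,4,5}.
Accepting DFA states (contain an NFA accepting state): {0}, {0,1,2,3,4}, {0,2}, {0,1,2,3,4,5}.

4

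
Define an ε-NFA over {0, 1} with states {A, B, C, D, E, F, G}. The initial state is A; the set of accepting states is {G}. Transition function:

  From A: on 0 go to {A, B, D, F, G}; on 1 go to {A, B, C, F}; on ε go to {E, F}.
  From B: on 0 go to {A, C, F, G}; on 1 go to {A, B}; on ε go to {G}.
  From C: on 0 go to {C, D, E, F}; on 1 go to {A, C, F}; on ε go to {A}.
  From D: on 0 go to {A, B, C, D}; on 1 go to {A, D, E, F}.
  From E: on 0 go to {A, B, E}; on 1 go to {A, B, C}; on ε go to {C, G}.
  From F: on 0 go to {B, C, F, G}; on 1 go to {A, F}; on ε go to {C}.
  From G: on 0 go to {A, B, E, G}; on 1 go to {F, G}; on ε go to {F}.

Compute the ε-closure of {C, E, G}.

{A, C, E, F, G}

Begin with {C, E, G}.
C →ε {A}; add A.
A →ε {E, F}; add F.
ε-closure = {A, C, E, F, G}.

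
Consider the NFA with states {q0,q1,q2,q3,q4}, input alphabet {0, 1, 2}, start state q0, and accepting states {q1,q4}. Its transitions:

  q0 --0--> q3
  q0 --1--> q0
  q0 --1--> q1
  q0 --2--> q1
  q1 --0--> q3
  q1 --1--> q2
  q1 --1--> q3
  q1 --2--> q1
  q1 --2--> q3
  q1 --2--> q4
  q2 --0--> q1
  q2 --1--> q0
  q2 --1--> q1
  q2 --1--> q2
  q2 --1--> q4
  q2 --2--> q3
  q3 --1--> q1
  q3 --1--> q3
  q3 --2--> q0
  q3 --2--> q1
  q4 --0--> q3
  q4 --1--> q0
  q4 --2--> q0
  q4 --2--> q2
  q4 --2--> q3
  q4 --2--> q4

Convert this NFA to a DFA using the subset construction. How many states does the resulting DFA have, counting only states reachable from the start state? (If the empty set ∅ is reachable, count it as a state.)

13

Start state of the DFA: {q0}.
{q0} --0--> {q3}  [new]
{q0} --1--> {q0,q1}  [new]
{q0} --2--> {q1}  [new]
{q3} --0--> ∅  [new]
{q3} --1--> {q1,q3}  [new]
{q3} --2--> {q0,q1}  [seen]
{q0,q1} --0--> {q3}  [seen]
{q0,q1} --1--> {q0,q1,q2,q3}  [new]
{q0,q1} --2--> {q1,q3,q4}  [new]
{q1} --0--> {q3}  [seen]
{q1} --1--> {q2,q3}  [new]
{q1} --2--> {q1,q3,q4}  [seen]
∅ --0--> ∅  [seen]
∅ --1--> ∅  [seen]
∅ --2--> ∅  [seen]
{q1,q3} --0--> {q3}  [seen]
{q1,q3} --1--> {q1,q2,q3}  [new]
{q1,q3} --2--> {q0,q1,q3,q4}  [new]
{q0,q1,q2,q3} --0--> {q1,q3}  [seen]
{q0,q1,q2,q3} --1--> {q0,q1,q2,q3,q4}  [new]
{q0,q1,q2,q3} --2--> {q0,q1,q3,q4}  [seen]
{q1,q3,q4} --0--> {q3}  [seen]
{q1,q3,q4} --1--> {q0,q1,q2,q3}  [seen]
{q1,q3,q4} --2--> {q0,q1,q2,q3,q4}  [seen]
{q2,q3} --0--> {q1}  [seen]
{q2,q3} --1--> {q0,q1,q2,q3,q4}  [seen]
{q2,q3} --2--> {q0,q1,q3}  [new]
{q1,q2,q3} --0--> {q1,q3}  [seen]
{q1,q2,q3} --1--> {q0,q1,q2,q3,q4}  [seen]
{q1,q2,q3} --2--> {q0,q1,q3,q4}  [seen]
{q0,q1,q3,q4} --0--> {q3}  [seen]
{q0,q1,q3,q4} --1--> {q0,q1,q2,q3}  [seen]
{q0,q1,q3,q4} --2--> {q0,q1,q2,q3,q4}  [seen]
{q0,q1,q2,q3,q4} --0--> {q1,q3}  [seen]
{q0,q1,q2,q3,q4} --1--> {q0,q1,q2,q3,q4}  [seen]
{q0,q1,q2,q3,q4} --2--> {q0,q1,q2,q3,q4}  [seen]
{q0,q1,q3} --0--> {q3}  [seen]
{q0,q1,q3} --1--> {q0,q1,q2,q3}  [seen]
{q0,q1,q3} --2--> {q0,q1,q3,q4}  [seen]
Reachable DFA states: {q0}, {q3}, {q0,q1}, {q1}, ∅, {q1,q3}, {q0,q1,q2,q3}, {q1,q3,q4}, {q2,q3}, {q1,q2,q3}, {q0,q1,q3,q4}, {q0,q1,q2,q3,q4}, {q0,q1,q3}.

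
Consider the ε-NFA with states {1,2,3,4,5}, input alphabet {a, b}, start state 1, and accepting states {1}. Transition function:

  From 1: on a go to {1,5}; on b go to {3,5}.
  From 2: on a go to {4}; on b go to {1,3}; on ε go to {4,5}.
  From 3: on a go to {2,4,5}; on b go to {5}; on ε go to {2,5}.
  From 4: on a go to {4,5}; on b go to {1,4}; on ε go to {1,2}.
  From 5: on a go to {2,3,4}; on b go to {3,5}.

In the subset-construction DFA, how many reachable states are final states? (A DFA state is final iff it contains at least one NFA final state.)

3

Start state of the DFA: {1} (ε-closure of the NFA start).
{1} --a--> {1,5}  [new]
{1} --b--> {1,2,3,4,5}  [new]
{1,5} --a--> {1,2,3,4,5}  [seen]
{1,5} --b--> {1,2,3,4,5}  [seen]
{1,2,3,4,5} --a--> {1,2,3,4,5}  [seen]
{1,2,3,4,5} --b--> {1,2,3,4,5}  [seen]
Reachable DFA states: {1}, {1,5}, {1,2,3,4,5}.
Accepting DFA states (contain an NFA accepting state): {1}, {1,5}, {1,2,3,4,5}.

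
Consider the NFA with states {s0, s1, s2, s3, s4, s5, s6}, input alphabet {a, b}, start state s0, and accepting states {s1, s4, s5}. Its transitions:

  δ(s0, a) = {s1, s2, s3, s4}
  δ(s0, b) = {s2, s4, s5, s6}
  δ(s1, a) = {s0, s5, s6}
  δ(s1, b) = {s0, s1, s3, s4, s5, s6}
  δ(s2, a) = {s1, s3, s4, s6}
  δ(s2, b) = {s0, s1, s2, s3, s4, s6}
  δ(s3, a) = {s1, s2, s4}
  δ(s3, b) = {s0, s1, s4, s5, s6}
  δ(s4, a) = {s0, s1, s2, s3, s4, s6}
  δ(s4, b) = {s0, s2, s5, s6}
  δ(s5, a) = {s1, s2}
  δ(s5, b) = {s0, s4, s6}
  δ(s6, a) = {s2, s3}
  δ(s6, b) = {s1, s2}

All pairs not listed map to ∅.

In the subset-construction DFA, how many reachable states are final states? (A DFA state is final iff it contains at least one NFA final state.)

Start state of the DFA: {s0}.
{s0} --a--> {s1, s2, s3, s4}  [new]
{s0} --b--> {s2, s4, s5, s6}  [new]
{s1, s2, s3, s4} --a--> {s0, s1, s2, s3, s4, s5, s6}  [new]
{s1, s2, s3, s4} --b--> {s0, s1, s2, s3, s4, s5, s6}  [seen]
{s2, s4, s5, s6} --a--> {s0, s1, s2, s3, s4, s6}  [new]
{s2, s4, s5, s6} --b--> {s0, s1, s2, s3, s4, s5, s6}  [seen]
{s0, s1, s2, s3, s4, s5, s6} --a--> {s0, s1, s2, s3, s4, s5, s6}  [seen]
{s0, s1, s2, s3, s4, s5, s6} --b--> {s0, s1, s2, s3, s4, s5, s6}  [seen]
{s0, s1, s2, s3, s4, s6} --a--> {s0, s1, s2, s3, s4, s5, s6}  [seen]
{s0, s1, s2, s3, s4, s6} --b--> {s0, s1, s2, s3, s4, s5, s6}  [seen]
Reachable DFA states: {s0}, {s1, s2, s3, s4}, {s2, s4, s5, s6}, {s0, s1, s2, s3, s4, s5, s6}, {s0, s1, s2, s3, s4, s6}.
Accepting DFA states (contain an NFA accepting state): {s1, s2, s3, s4}, {s2, s4, s5, s6}, {s0, s1, s2, s3, s4, s5, s6}, {s0, s1, s2, s3, s4, s6}.

4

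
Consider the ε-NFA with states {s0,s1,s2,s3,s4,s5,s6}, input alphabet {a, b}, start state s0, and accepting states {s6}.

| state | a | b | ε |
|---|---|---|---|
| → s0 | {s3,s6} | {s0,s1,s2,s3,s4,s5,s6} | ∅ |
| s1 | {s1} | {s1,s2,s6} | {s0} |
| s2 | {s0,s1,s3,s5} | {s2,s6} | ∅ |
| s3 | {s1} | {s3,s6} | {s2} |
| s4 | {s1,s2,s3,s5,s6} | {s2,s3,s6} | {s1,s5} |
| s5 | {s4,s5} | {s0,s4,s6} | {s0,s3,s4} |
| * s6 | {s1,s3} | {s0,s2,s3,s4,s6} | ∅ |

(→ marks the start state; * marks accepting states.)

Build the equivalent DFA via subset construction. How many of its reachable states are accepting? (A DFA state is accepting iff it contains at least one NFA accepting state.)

Start state of the DFA: {s0} (ε-closure of the NFA start).
{s0} --a--> {s2,s3,s6}  [new]
{s0} --b--> {s0,s1,s2,s3,s4,s5,s6}  [new]
{s2,s3,s6} --a--> {s0,s1,s2,s3,s4,s5}  [new]
{s2,s3,s6} --b--> {s0,s1,s2,s3,s4,s5,s6}  [seen]
{s0,s1,s2,s3,s4,s5,s6} --a--> {s0,s1,s2,s3,s4,s5,s6}  [seen]
{s0,s1,s2,s3,s4,s5,s6} --b--> {s0,s1,s2,s3,s4,s5,s6}  [seen]
{s0,s1,s2,s3,s4,s5} --a--> {s0,s1,s2,s3,s4,s5,s6}  [seen]
{s0,s1,s2,s3,s4,s5} --b--> {s0,s1,s2,s3,s4,s5,s6}  [seen]
Reachable DFA states: {s0}, {s2,s3,s6}, {s0,s1,s2,s3,s4,s5,s6}, {s0,s1,s2,s3,s4,s5}.
Accepting DFA states (contain an NFA accepting state): {s2,s3,s6}, {s0,s1,s2,s3,s4,s5,s6}.

2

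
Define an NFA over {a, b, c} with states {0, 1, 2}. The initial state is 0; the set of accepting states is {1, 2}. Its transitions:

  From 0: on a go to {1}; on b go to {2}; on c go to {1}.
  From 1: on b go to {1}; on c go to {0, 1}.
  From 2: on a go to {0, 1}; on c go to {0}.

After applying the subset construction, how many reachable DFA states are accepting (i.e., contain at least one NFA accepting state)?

4

Start state of the DFA: {0}.
{0} --a--> {1}  [new]
{0} --b--> {2}  [new]
{0} --c--> {1}  [seen]
{1} --a--> ∅  [new]
{1} --b--> {1}  [seen]
{1} --c--> {0, 1}  [new]
{2} --a--> {0, 1}  [seen]
{2} --b--> ∅  [seen]
{2} --c--> {0}  [seen]
∅ --a--> ∅  [seen]
∅ --b--> ∅  [seen]
∅ --c--> ∅  [seen]
{0, 1} --a--> {1}  [seen]
{0, 1} --b--> {1, 2}  [new]
{0, 1} --c--> {0, 1}  [seen]
{1, 2} --a--> {0, 1}  [seen]
{1, 2} --b--> {1}  [seen]
{1, 2} --c--> {0, 1}  [seen]
Reachable DFA states: {0}, {1}, {2}, ∅, {0, 1}, {1, 2}.
Accepting DFA states (contain an NFA accepting state): {1}, {2}, {0, 1}, {1, 2}.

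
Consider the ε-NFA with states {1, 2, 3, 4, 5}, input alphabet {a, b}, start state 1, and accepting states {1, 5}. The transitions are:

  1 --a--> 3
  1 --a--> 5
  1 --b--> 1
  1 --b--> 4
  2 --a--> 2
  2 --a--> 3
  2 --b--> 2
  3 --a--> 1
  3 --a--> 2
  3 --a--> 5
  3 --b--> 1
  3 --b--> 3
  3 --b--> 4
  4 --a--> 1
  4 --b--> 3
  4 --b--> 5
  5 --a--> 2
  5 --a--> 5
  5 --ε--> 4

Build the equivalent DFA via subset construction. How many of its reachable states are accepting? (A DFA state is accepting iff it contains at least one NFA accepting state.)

Start state of the DFA: {1} (ε-closure of the NFA start).
{1} --a--> {3, 4, 5}  [new]
{1} --b--> {1, 4}  [new]
{3, 4, 5} --a--> {1, 2, 4, 5}  [new]
{3, 4, 5} --b--> {1, 3, 4, 5}  [new]
{1, 4} --a--> {1, 3, 4, 5}  [seen]
{1, 4} --b--> {1, 3, 4, 5}  [seen]
{1, 2, 4, 5} --a--> {1, 2, 3, 4, 5}  [new]
{1, 2, 4, 5} --b--> {1, 2, 3, 4, 5}  [seen]
{1, 3, 4, 5} --a--> {1, 2, 3, 4, 5}  [seen]
{1, 3, 4, 5} --b--> {1, 3, 4, 5}  [seen]
{1, 2, 3, 4, 5} --a--> {1, 2, 3, 4, 5}  [seen]
{1, 2, 3, 4, 5} --b--> {1, 2, 3, 4, 5}  [seen]
Reachable DFA states: {1}, {3, 4, 5}, {1, 4}, {1, 2, 4, 5}, {1, 3, 4, 5}, {1, 2, 3, 4, 5}.
Accepting DFA states (contain an NFA accepting state): {1}, {3, 4, 5}, {1, 4}, {1, 2, 4, 5}, {1, 3, 4, 5}, {1, 2, 3, 4, 5}.

6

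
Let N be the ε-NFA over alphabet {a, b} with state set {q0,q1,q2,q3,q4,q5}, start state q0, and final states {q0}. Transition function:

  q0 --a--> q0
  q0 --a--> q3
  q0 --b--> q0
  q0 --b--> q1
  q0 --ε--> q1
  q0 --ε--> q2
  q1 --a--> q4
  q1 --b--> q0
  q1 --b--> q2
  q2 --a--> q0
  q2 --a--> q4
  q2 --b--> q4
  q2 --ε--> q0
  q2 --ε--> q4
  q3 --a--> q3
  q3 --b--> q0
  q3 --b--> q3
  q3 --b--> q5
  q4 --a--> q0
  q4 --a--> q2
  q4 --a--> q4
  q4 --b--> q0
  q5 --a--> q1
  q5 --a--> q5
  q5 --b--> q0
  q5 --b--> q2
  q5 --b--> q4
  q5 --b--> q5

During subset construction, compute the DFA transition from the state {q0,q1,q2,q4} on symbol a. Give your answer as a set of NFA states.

{q0,q1,q2,q3,q4}

δ(q0,a) = {q0,q3}; δ(q1,a) = {q4}; δ(q2,a) = {q0,q4}; δ(q4,a) = {q0,q2,q4}.
Union: {q0,q2,q3,q4}.
ε-closure gives {q0,q1,q2,q3,q4}.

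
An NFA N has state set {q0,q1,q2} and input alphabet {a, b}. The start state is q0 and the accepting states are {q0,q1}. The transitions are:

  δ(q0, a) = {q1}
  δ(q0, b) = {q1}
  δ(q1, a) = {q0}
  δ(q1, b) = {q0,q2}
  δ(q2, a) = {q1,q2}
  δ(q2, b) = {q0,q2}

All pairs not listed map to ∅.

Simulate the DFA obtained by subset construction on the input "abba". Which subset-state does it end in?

Start: {q0}.
δ(q0,a) = {q1}.
Union: {q1}.
After a: {q1}.
δ(q1,b) = {q0,q2}.
Union: {q0,q2}.
After b: {q0,q2}.
δ(q0,b) = {q1}; δ(q2,b) = {q0,q2}.
Union: {q0,q1,q2}.
After b: {q0,q1,q2}.
δ(q0,a) = {q1}; δ(q1,a) = {q0}; δ(q2,a) = {q1,q2}.
Union: {q0,q1,q2}.
After a: {q0,q1,q2}.

{q0,q1,q2}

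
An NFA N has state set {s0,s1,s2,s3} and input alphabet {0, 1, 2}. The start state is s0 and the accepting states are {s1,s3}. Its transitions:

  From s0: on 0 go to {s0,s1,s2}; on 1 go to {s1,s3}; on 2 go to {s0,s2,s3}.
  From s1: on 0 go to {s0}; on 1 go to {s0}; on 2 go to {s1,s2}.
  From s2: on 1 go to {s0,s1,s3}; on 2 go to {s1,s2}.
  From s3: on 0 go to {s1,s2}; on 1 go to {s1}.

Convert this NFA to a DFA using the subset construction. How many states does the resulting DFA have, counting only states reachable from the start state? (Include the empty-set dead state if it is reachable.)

Start state of the DFA: {s0}.
{s0} --0--> {s0,s1,s2}  [new]
{s0} --1--> {s1,s3}  [new]
{s0} --2--> {s0,s2,s3}  [new]
{s0,s1,s2} --0--> {s0,s1,s2}  [seen]
{s0,s1,s2} --1--> {s0,s1,s3}  [new]
{s0,s1,s2} --2--> {s0,s1,s2,s3}  [new]
{s1,s3} --0--> {s0,s1,s2}  [seen]
{s1,s3} --1--> {s0,s1}  [new]
{s1,s3} --2--> {s1,s2}  [new]
{s0,s2,s3} --0--> {s0,s1,s2}  [seen]
{s0,s2,s3} --1--> {s0,s1,s3}  [seen]
{s0,s2,s3} --2--> {s0,s1,s2,s3}  [seen]
{s0,s1,s3} --0--> {s0,s1,s2}  [seen]
{s0,s1,s3} --1--> {s0,s1,s3}  [seen]
{s0,s1,s3} --2--> {s0,s1,s2,s3}  [seen]
{s0,s1,s2,s3} --0--> {s0,s1,s2}  [seen]
{s0,s1,s2,s3} --1--> {s0,s1,s3}  [seen]
{s0,s1,s2,s3} --2--> {s0,s1,s2,s3}  [seen]
{s0,s1} --0--> {s0,s1,s2}  [seen]
{s0,s1} --1--> {s0,s1,s3}  [seen]
{s0,s1} --2--> {s0,s1,s2,s3}  [seen]
{s1,s2} --0--> {s0}  [seen]
{s1,s2} --1--> {s0,s1,s3}  [seen]
{s1,s2} --2--> {s1,s2}  [seen]
Reachable DFA states: {s0}, {s0,s1,s2}, {s1,s3}, {s0,s2,s3}, {s0,s1,s3}, {s0,s1,s2,s3}, {s0,s1}, {s1,s2}.

8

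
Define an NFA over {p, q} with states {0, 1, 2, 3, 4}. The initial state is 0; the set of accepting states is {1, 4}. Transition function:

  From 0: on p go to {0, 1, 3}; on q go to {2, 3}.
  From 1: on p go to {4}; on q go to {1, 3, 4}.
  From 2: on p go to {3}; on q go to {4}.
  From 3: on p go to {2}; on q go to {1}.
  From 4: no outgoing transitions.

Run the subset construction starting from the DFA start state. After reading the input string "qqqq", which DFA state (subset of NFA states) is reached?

{1, 3, 4}

Start: {0}.
δ(0,q) = {2, 3}.
Union: {2, 3}.
After q: {2, 3}.
δ(2,q) = {4}; δ(3,q) = {1}.
Union: {1, 4}.
After q: {1, 4}.
δ(1,q) = {1, 3, 4}; δ(4,q) = ∅.
Union: {1, 3, 4}.
After q: {1, 3, 4}.
δ(1,q) = {1, 3, 4}; δ(3,q) = {1}; δ(4,q) = ∅.
Union: {1, 3, 4}.
After q: {1, 3, 4}.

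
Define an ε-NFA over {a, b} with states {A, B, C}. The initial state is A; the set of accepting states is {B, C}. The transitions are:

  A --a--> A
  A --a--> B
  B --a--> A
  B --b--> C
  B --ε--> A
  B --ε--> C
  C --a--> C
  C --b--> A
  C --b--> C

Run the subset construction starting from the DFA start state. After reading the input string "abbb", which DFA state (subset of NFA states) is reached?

{A, C}

Start: {A}.
δ(A,a) = {A, B}.
Union: {A, B}.
ε-closure gives {A, B, C}.
After a: {A, B, C}.
δ(A,b) = ∅; δ(B,b) = {C}; δ(C,b) = {A, C}.
Union: {A, C}.
After b: {A, C}.
δ(A,b) = ∅; δ(C,b) = {A, C}.
Union: {A, C}.
After b: {A, C}.
δ(A,b) = ∅; δ(C,b) = {A, C}.
Union: {A, C}.
After b: {A, C}.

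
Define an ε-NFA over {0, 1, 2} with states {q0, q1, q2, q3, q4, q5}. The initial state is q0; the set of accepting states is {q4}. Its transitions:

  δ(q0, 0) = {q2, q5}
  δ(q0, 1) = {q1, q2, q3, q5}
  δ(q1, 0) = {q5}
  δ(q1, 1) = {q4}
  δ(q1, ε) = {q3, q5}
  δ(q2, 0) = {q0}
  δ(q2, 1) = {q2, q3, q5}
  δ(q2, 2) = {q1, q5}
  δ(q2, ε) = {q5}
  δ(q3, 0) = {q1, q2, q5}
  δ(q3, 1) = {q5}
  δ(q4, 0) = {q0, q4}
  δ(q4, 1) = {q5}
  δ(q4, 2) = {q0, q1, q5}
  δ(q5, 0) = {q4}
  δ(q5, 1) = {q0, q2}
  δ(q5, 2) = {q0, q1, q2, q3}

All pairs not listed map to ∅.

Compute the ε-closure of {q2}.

{q2, q5}

Begin with {q2}.
q2 →ε {q5}; add q5.
ε-closure = {q2, q5}.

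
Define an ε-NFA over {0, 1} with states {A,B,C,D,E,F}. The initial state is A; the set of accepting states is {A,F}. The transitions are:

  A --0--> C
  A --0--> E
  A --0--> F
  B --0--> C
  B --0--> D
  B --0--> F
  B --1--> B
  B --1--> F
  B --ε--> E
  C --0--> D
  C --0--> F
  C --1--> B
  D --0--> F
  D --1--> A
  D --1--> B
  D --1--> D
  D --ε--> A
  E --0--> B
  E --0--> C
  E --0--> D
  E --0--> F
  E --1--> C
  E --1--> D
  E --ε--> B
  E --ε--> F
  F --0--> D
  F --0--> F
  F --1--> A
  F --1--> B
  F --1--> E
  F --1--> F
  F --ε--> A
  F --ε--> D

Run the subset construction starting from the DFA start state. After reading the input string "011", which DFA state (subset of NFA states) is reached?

{A,B,C,D,E,F}

Start: {A}.
δ(A,0) = {C,E,F}.
Union: {C,E,F}.
ε-closure gives {A,B,C,D,E,F}.
After 0: {A,B,C,D,E,F}.
δ(A,1) = ∅; δ(B,1) = {B,F}; δ(C,1) = {B}; δ(D,1) = {A,B,D}; δ(E,1) = {C,D}; δ(F,1) = {A,B,E,F}.
Union: {A,B,C,D,E,F}.
After 1: {A,B,C,D,E,F}.
δ(A,1) = ∅; δ(B,1) = {B,F}; δ(C,1) = {B}; δ(D,1) = {A,B,D}; δ(E,1) = {C,D}; δ(F,1) = {A,B,E,F}.
Union: {A,B,C,D,E,F}.
After 1: {A,B,C,D,E,F}.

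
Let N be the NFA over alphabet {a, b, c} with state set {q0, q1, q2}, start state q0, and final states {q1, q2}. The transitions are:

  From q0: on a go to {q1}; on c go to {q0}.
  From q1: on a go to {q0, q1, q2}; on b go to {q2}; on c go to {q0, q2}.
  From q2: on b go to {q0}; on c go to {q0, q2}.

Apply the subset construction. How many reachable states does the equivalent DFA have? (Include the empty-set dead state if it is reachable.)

Start state of the DFA: {q0}.
{q0} --a--> {q1}  [new]
{q0} --b--> ∅  [new]
{q0} --c--> {q0}  [seen]
{q1} --a--> {q0, q1, q2}  [new]
{q1} --b--> {q2}  [new]
{q1} --c--> {q0, q2}  [new]
∅ --a--> ∅  [seen]
∅ --b--> ∅  [seen]
∅ --c--> ∅  [seen]
{q0, q1, q2} --a--> {q0, q1, q2}  [seen]
{q0, q1, q2} --b--> {q0, q2}  [seen]
{q0, q1, q2} --c--> {q0, q2}  [seen]
{q2} --a--> ∅  [seen]
{q2} --b--> {q0}  [seen]
{q2} --c--> {q0, q2}  [seen]
{q0, q2} --a--> {q1}  [seen]
{q0, q2} --b--> {q0}  [seen]
{q0, q2} --c--> {q0, q2}  [seen]
Reachable DFA states: {q0}, {q1}, ∅, {q0, q1, q2}, {q2}, {q0, q2}.

6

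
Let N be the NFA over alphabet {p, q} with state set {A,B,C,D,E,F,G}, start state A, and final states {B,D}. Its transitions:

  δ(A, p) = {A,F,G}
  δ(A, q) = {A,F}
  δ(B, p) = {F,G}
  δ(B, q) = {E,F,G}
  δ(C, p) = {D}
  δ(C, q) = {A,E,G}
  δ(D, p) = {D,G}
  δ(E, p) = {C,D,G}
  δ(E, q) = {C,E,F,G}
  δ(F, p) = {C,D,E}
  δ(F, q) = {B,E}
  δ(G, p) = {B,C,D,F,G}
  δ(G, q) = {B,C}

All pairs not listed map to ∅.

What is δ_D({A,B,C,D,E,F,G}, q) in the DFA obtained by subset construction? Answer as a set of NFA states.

δ(A,q) = {A,F}; δ(B,q) = {E,F,G}; δ(C,q) = {A,E,G}; δ(D,q) = ∅; δ(E,q) = {C,E,F,G}; δ(F,q) = {B,E}; δ(G,q) = {B,C}.
Union: {A,B,C,E,F,G}.

{A,B,C,E,F,G}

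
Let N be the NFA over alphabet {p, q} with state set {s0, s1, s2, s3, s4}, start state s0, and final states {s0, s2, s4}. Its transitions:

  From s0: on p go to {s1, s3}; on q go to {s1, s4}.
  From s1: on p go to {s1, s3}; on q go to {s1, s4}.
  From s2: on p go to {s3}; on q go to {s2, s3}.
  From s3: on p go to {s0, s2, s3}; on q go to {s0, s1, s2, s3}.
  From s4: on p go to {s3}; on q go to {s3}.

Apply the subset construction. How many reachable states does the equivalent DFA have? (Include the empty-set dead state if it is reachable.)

6

Start state of the DFA: {s0}.
{s0} --p--> {s1, s3}  [new]
{s0} --q--> {s1, s4}  [new]
{s1, s3} --p--> {s0, s1, s2, s3}  [new]
{s1, s3} --q--> {s0, s1, s2, s3, s4}  [new]
{s1, s4} --p--> {s1, s3}  [seen]
{s1, s4} --q--> {s1, s3, s4}  [new]
{s0, s1, s2, s3} --p--> {s0, s1, s2, s3}  [seen]
{s0, s1, s2, s3} --q--> {s0, s1, s2, s3, s4}  [seen]
{s0, s1, s2, s3, s4} --p--> {s0, s1, s2, s3}  [seen]
{s0, s1, s2, s3, s4} --q--> {s0, s1, s2, s3, s4}  [seen]
{s1, s3, s4} --p--> {s0, s1, s2, s3}  [seen]
{s1, s3, s4} --q--> {s0, s1, s2, s3, s4}  [seen]
Reachable DFA states: {s0}, {s1, s3}, {s1, s4}, {s0, s1, s2, s3}, {s0, s1, s2, s3, s4}, {s1, s3, s4}.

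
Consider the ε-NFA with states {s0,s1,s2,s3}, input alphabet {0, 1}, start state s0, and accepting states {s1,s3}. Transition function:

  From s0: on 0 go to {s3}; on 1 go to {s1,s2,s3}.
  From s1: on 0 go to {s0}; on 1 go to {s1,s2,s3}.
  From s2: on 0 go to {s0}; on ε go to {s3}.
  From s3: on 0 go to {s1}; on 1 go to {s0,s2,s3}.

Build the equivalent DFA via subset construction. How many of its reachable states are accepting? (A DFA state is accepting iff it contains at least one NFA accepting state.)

9

Start state of the DFA: {s0} (ε-closure of the NFA start).
{s0} --0--> {s3}  [new]
{s0} --1--> {s1,s2,s3}  [new]
{s3} --0--> {s1}  [new]
{s3} --1--> {s0,s2,s3}  [new]
{s1,s2,s3} --0--> {s0,s1}  [new]
{s1,s2,s3} --1--> {s0,s1,s2,s3}  [new]
{s1} --0--> {s0}  [seen]
{s1} --1--> {s1,s2,s3}  [seen]
{s0,s2,s3} --0--> {s0,s1,s3}  [new]
{s0,s2,s3} --1--> {s0,s1,s2,s3}  [seen]
{s0,s1} --0--> {s0,s3}  [new]
{s0,s1} --1--> {s1,s2,s3}  [seen]
{s0,s1,s2,s3} --0--> {s0,s1,s3}  [seen]
{s0,s1,s2,s3} --1--> {s0,s1,s2,s3}  [seen]
{s0,s1,s3} --0--> {s0,s1,s3}  [seen]
{s0,s1,s3} --1--> {s0,s1,s2,s3}  [seen]
{s0,s3} --0--> {s1,s3}  [new]
{s0,s3} --1--> {s0,s1,s2,s3}  [seen]
{s1,s3} --0--> {s0,s1}  [seen]
{s1,s3} --1--> {s0,s1,s2,s3}  [seen]
Reachable DFA states: {s0}, {s3}, {s1,s2,s3}, {s1}, {s0,s2,s3}, {s0,s1}, {s0,s1,s2,s3}, {s0,s1,s3}, {s0,s3}, {s1,s3}.
Accepting DFA states (contain an NFA accepting state): {s3}, {s1,s2,s3}, {s1}, {s0,s2,s3}, {s0,s1}, {s0,s1,s2,s3}, {s0,s1,s3}, {s0,s3}, {s1,s3}.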